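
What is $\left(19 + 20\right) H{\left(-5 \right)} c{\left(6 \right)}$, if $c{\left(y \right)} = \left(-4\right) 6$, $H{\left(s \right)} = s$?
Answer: $4680$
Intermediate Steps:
$c{\left(y \right)} = -24$
$\left(19 + 20\right) H{\left(-5 \right)} c{\left(6 \right)} = \left(19 + 20\right) \left(-5\right) \left(-24\right) = 39 \left(-5\right) \left(-24\right) = \left(-195\right) \left(-24\right) = 4680$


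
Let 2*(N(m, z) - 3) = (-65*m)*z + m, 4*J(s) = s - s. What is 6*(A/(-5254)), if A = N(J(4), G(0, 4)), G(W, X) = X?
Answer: -9/2627 ≈ -0.0034260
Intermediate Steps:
J(s) = 0 (J(s) = (s - s)/4 = (¼)*0 = 0)
N(m, z) = 3 + m/2 - 65*m*z/2 (N(m, z) = 3 + ((-65*m)*z + m)/2 = 3 + (-65*m*z + m)/2 = 3 + (m - 65*m*z)/2 = 3 + (m/2 - 65*m*z/2) = 3 + m/2 - 65*m*z/2)
A = 3 (A = 3 + (½)*0 - 65/2*0*4 = 3 + 0 + 0 = 3)
6*(A/(-5254)) = 6*(3/(-5254)) = 6*(3*(-1/5254)) = 6*(-3/5254) = -9/2627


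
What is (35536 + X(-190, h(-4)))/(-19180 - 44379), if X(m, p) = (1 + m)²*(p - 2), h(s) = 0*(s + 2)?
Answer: 35906/63559 ≈ 0.56492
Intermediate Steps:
h(s) = 0 (h(s) = 0*(2 + s) = 0)
X(m, p) = (1 + m)²*(-2 + p)
(35536 + X(-190, h(-4)))/(-19180 - 44379) = (35536 + (1 - 190)²*(-2 + 0))/(-19180 - 44379) = (35536 + (-189)²*(-2))/(-63559) = (35536 + 35721*(-2))*(-1/63559) = (35536 - 71442)*(-1/63559) = -35906*(-1/63559) = 35906/63559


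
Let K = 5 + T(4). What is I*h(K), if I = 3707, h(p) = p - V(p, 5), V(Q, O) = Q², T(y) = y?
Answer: -266904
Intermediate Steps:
K = 9 (K = 5 + 4 = 9)
h(p) = p - p²
I*h(K) = 3707*(9*(1 - 1*9)) = 3707*(9*(1 - 9)) = 3707*(9*(-8)) = 3707*(-72) = -266904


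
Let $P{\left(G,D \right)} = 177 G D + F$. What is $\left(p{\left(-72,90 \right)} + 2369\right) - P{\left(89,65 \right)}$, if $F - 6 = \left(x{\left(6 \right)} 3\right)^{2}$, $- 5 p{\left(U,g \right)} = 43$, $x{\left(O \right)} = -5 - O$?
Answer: $- \frac{5113398}{5} \approx -1.0227 \cdot 10^{6}$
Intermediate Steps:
$p{\left(U,g \right)} = - \frac{43}{5}$ ($p{\left(U,g \right)} = \left(- \frac{1}{5}\right) 43 = - \frac{43}{5}$)
$F = 1095$ ($F = 6 + \left(\left(-5 - 6\right) 3\right)^{2} = 6 + \left(\left(-11\right) 3\right)^{2} = 6 + \left(-33\right)^{2} = 6 + 1089 = 1095$)
$P{\left(G,D \right)} = 1095 + 177 D G$ ($P{\left(G,D \right)} = 177 G D + 1095 = 177 D G + 1095 = 1095 + 177 D G$)
$\left(p{\left(-72,90 \right)} + 2369\right) - P{\left(89,65 \right)} = \left(- \frac{43}{5} + 2369\right) - \left(1095 + 177 \cdot 65 \cdot 89\right) = \frac{11802}{5} - \left(1095 + 1023945\right) = \frac{11802}{5} - 1025040 = - \frac{5113398}{5}$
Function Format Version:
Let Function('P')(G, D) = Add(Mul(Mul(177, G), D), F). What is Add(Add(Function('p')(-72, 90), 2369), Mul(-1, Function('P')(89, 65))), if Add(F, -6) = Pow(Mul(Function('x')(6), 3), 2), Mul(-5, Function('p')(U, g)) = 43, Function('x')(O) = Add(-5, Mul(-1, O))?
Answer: Rational(-5113398, 5) ≈ -1.0227e+6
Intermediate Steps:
Function('p')(U, g) = Rational(-43, 5) (Function('p')(U, g) = Mul(Rational(-1, 5), 43) = Rational(-43, 5))
F = 1095 (F = Add(6, Pow(Mul(Add(-5, Mul(-1, 6)), 3), 2)) = Add(6, Pow(Mul(Add(-5, -6), 3), 2)) = Add(6, Pow(Mul(-11, 3), 2)) = Add(6, Pow(-33, 2)) = Add(6, 1089) = 1095)
Function('P')(G, D) = Add(1095, Mul(177, D, G)) (Function('P')(G, D) = Add(Mul(Mul(177, G), D), 1095) = Add(Mul(177, D, G), 1095) = Add(1095, Mul(177, D, G)))
Add(Add(Function('p')(-72, 90), 2369), Mul(-1, Function('P')(89, 65))) = Add(Add(Rational(-43, 5), 2369), Mul(-1, Add(1095, Mul(177, 65, 89)))) = Add(Rational(11802, 5), Mul(-1, Add(1095, 1023945))) = Add(Rational(11802, 5), Mul(-1, 1025040)) = Add(Rational(11802, 5), -1025040) = Rational(-5113398, 5)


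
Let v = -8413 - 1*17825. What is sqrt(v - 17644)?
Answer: I*sqrt(43882) ≈ 209.48*I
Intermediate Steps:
v = -26238 (v = -8413 - 17825 = -26238)
sqrt(v - 17644) = sqrt(-26238 - 17644) = sqrt(-43882) = I*sqrt(43882)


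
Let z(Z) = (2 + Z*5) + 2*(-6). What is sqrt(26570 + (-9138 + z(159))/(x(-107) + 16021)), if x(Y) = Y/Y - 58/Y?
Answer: sqrt(398434886254543)/122458 ≈ 163.00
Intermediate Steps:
x(Y) = 1 - 58/Y
z(Z) = -10 + 5*Z (z(Z) = (2 + 5*Z) - 12 = -10 + 5*Z)
sqrt(26570 + (-9138 + z(159))/(x(-107) + 16021)) = sqrt(26570 + (-9138 + (-10 + 5*159))/((-58 - 107)/(-107) + 16021)) = sqrt(26570 + (-9138 + (-10 + 795))/(-1/107*(-165) + 16021)) = sqrt(26570 + (-9138 + 785)/(165/107 + 16021)) = sqrt(26570 - 8353/1714412/107) = sqrt(26570 - 8353*107/1714412) = sqrt(26570 - 893771/1714412) = sqrt(45551033069/1714412) = sqrt(398434886254543)/122458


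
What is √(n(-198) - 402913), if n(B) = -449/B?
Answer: 5*I*√70203166/66 ≈ 634.75*I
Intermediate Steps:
√(n(-198) - 402913) = √(-449/(-198) - 402913) = √(-449*(-1/198) - 402913) = √(449/198 - 402913) = √(-79776325/198) = 5*I*√70203166/66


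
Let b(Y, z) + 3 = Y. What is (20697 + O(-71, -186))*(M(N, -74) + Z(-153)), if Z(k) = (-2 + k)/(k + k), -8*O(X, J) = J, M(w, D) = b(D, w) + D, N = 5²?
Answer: -424083659/136 ≈ -3.1183e+6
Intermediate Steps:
N = 25
b(Y, z) = -3 + Y
M(w, D) = -3 + 2*D (M(w, D) = (-3 + D) + D = -3 + 2*D)
O(X, J) = -J/8
Z(k) = (-2 + k)/(2*k) (Z(k) = (-2 + k)/((2*k)) = (-2 + k)*(1/(2*k)) = (-2 + k)/(2*k))
(20697 + O(-71, -186))*(M(N, -74) + Z(-153)) = (20697 - ⅛*(-186))*((-3 + 2*(-74)) + (½)*(-2 - 153)/(-153)) = (20697 + 93/4)*((-3 - 148) + (½)*(-1/153)*(-155)) = 82881*(-151 + 155/306)/4 = (82881/4)*(-46051/306) = -424083659/136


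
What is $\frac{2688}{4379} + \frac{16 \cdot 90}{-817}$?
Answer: $- \frac{4109664}{3577643} \approx -1.1487$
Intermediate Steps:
$\frac{2688}{4379} + \frac{16 \cdot 90}{-817} = 2688 \cdot \frac{1}{4379} + 1440 \left(- \frac{1}{817}\right) = \frac{2688}{4379} - \frac{1440}{817} = - \frac{4109664}{3577643}$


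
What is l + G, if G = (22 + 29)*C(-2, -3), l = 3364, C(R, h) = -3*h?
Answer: 3823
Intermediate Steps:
G = 459 (G = (22 + 29)*(-3*(-3)) = 51*9 = 459)
l + G = 3364 + 459 = 3823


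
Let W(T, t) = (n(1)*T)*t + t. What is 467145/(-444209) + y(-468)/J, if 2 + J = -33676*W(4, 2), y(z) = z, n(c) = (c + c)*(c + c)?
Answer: -89111099193/84768847679 ≈ -1.0512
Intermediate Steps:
n(c) = 4*c² (n(c) = (2*c)*(2*c) = 4*c²)
W(T, t) = t + 4*T*t (W(T, t) = ((4*1²)*T)*t + t = ((4*1)*T)*t + t = (4*T)*t + t = 4*T*t + t = t + 4*T*t)
J = -1144986 (J = -2 - 67352*(1 + 4*4) = -2 - 67352*(1 + 16) = -2 - 67352*17 = -2 - 33676*34 = -2 - 1144984 = -1144986)
467145/(-444209) + y(-468)/J = 467145/(-444209) - 468/(-1144986) = 467145*(-1/444209) - 468*(-1/1144986) = -467145/444209 + 78/190831 = -89111099193/84768847679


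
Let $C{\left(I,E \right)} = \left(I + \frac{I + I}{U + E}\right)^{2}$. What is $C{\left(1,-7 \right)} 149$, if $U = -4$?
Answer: $\frac{12069}{121} \approx 99.744$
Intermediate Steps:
$C{\left(I,E \right)} = \left(I + \frac{2 I}{-4 + E}\right)^{2}$ ($C{\left(I,E \right)} = \left(I + \frac{I + I}{-4 + E}\right)^{2} = \left(I + \frac{2 I}{-4 + E}\right)^{2}$)
$C{\left(1,-7 \right)} 149 = \frac{1^{2} \left(-2 - 7\right)^{2}}{\left(-4 - 7\right)^{2}} \cdot 149 = 1 \cdot \frac{1}{121} \left(-9\right)^{2} \cdot 149 = 1 \cdot \frac{1}{121} \cdot 81 \cdot 149 = \frac{81}{121} \cdot 149 = \frac{12069}{121}$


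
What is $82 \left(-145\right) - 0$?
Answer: $-11890$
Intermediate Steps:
$82 \left(-145\right) - 0 = -11890 + 0 = -11890$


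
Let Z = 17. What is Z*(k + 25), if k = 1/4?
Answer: 1717/4 ≈ 429.25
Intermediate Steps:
k = ¼ ≈ 0.25000
Z*(k + 25) = 17*(¼ + 25) = 17*(101/4) = 1717/4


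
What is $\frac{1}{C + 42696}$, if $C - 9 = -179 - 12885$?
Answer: $\frac{1}{29641} \approx 3.3737 \cdot 10^{-5}$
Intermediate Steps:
$C = -13055$ ($C = 9 - 13064 = -13055$)
$\frac{1}{C + 42696} = \frac{1}{-13055 + 42696} = \frac{1}{29641}$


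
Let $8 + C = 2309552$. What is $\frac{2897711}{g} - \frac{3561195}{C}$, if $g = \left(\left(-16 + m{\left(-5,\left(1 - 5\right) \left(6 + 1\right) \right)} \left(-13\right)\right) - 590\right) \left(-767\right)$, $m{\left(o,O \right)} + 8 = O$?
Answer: $\frac{350858489323}{13580888568} \approx 25.835$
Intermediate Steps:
$C = 2309544$ ($C = -8 + 2309552 = 2309544$)
$m{\left(o,O \right)} = -8 + O$
$g = 105846$ ($g = \left(\left(-16 + \left(-8 + \left(1 - 5\right) \left(6 + 1\right)\right) \left(-13\right)\right) - 590\right) \left(-767\right) = \left(\left(-16 + \left(-8 - 28\right) \left(-13\right)\right) - 590\right) \left(-767\right) = \left(\left(-16 - -468\right) - 590\right) \left(-767\right) = \left(\left(-16 + 468\right) - 590\right) \left(-767\right) = \left(452 - 590\right) \left(-767\right) = \left(-138\right) \left(-767\right) = 105846$)
$\frac{2897711}{g} - \frac{3561195}{C} = \frac{2897711}{105846} - \frac{3561195}{2309544} = 2897711 \cdot \frac{1}{105846} - \frac{1187065}{769848} = \frac{2897711}{105846} - \frac{1187065}{769848} = \frac{350858489323}{13580888568}$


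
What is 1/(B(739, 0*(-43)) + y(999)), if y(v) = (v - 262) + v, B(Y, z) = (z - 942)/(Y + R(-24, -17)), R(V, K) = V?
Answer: 715/1240298 ≈ 0.00057647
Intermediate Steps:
B(Y, z) = (-942 + z)/(-24 + Y) (B(Y, z) = (z - 942)/(Y - 24) = (-942 + z)/(-24 + Y))
y(v) = -262 + 2*v (y(v) = (-262 + v) + v = -262 + 2*v)
1/(B(739, 0*(-43)) + y(999)) = 1/((-942 + 0*(-43))/(-24 + 739) + (-262 + 2*999)) = 1/((-942 + 0)/715 + (-262 + 1998)) = 1/((1/715)*(-942) + 1736) = 1/(-942/715 + 1736) = 1/(1240298/715) = 715/1240298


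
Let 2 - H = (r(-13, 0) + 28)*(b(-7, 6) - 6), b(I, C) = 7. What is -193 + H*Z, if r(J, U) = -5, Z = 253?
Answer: -5506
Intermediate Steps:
H = -21 (H = 2 - (-5 + 28)*(7 - 6) = 2 - 23 = -21)
-193 + H*Z = -193 - 21*253 = -193 - 5313 = -5506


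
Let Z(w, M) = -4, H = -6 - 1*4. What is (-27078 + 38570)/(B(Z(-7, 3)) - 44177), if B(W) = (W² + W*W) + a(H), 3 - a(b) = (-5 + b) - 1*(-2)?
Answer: -11492/44129 ≈ -0.26042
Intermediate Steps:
H = -10 (H = -6 - 4 = -10)
a(b) = 6 - b (a(b) = 3 - ((-5 + b) - 1*(-2)) = 3 - ((-5 + b) + 2) = 3 - (-3 + b) = 3 + (3 - b) = 6 - b)
B(W) = 16 + 2*W² (B(W) = (W² + W*W) + (6 - 1*(-10)) = (W² + W²) + (6 + 10) = 2*W² + 16 = 16 + 2*W²)
(-27078 + 38570)/(B(Z(-7, 3)) - 44177) = (-27078 + 38570)/((16 + 2*(-4)²) - 44177) = 11492/((16 + 2*16) - 44177) = 11492/((16 + 32) - 44177) = 11492/(48 - 44177) = 11492/(-44129) = 11492*(-1/44129) = -11492/44129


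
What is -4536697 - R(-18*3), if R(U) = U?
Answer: -4536643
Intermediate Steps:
-4536697 - R(-18*3) = -4536697 - (-18)*3 = -4536697 - 1*(-54) = -4536697 + 54 = -4536643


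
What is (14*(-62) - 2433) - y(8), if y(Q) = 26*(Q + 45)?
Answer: -4679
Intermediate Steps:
y(Q) = 1170 + 26*Q (y(Q) = 26*(45 + Q) = 1170 + 26*Q)
(14*(-62) - 2433) - y(8) = (14*(-62) - 2433) - (1170 + 26*8) = (-868 - 2433) - (1170 + 208) = -3301 - 1*1378 = -3301 - 1378 = -4679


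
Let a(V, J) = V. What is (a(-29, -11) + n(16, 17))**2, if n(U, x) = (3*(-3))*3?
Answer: 3136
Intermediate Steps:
n(U, x) = -27 (n(U, x) = -9*3 = -27)
(a(-29, -11) + n(16, 17))**2 = (-29 - 27)**2 = (-56)**2 = 3136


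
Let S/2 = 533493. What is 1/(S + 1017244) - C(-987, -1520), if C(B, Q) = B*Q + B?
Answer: -3124788080189/2084230 ≈ -1.4993e+6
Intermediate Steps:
S = 1066986 (S = 2*533493 = 1066986)
C(B, Q) = B + B*Q
1/(S + 1017244) - C(-987, -1520) = 1/(1066986 + 1017244) - (-987)*(1 - 1520) = 1/2084230 - (-987)*(-1519) = 1/2084230 - 1*1499253 = 1/2084230 - 1499253 = -3124788080189/2084230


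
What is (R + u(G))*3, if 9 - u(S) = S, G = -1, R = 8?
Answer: 54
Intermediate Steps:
u(S) = 9 - S
(R + u(G))*3 = (8 + (9 - 1*(-1)))*3 = (8 + (9 + 1))*3 = (8 + 10)*3 = 18*3 = 54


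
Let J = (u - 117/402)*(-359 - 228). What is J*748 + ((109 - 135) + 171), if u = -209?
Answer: 6156952925/67 ≈ 9.1895e+7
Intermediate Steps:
J = 16462415/134 (J = (-209 - 117/402)*(-359 - 228) = (-209 - 117*1/402)*(-587) = (-209 - 39/134)*(-587) = -28045/134*(-587) = 16462415/134 ≈ 1.2285e+5)
J*748 + ((109 - 135) + 171) = (16462415/134)*748 + ((109 - 135) + 171) = 6156943210/67 + (-26 + 171) = 6156943210/67 + 145 = 6156952925/67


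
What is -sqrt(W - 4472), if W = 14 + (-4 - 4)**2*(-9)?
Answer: -I*sqrt(5034) ≈ -70.951*I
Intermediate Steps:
W = -562 (W = 14 + (-8)**2*(-9) = 14 + 64*(-9) = 14 - 576 = -562)
-sqrt(W - 4472) = -sqrt(-562 - 4472) = -sqrt(-5034) = -I*sqrt(5034)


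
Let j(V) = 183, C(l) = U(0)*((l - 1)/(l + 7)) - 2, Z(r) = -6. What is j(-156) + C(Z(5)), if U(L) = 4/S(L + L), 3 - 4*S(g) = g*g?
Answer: 431/3 ≈ 143.67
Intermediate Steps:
S(g) = ¾ - g²/4 (S(g) = ¾ - g*g/4 = ¾ - g²/4)
U(L) = 4/(¾ - L²) (U(L) = 4/(¾ - (L + L)²/4) = 4/(¾ - 4*L²/4) = 4/(¾ - L²))
C(l) = -2 + 16*(-1 + l)/(3*(7 + l)) (C(l) = (-16/(-3 + 4*0²))*((l - 1)/(l + 7)) - 2 = (-16/(-3 + 4*0))*((-1 + l)/(7 + l)) - 2 = (-16/(-3 + 0))*((-1 + l)/(7 + l)) - 2 = (-16/(-3))*((-1 + l)/(7 + l)) - 2 = (-16*(-⅓))*((-1 + l)/(7 + l)) - 2 = 16*((-1 + l)/(7 + l))/3 - 2 = 16*(-1 + l)/(3*(7 + l)) - 2 = -2 + 16*(-1 + l)/(3*(7 + l)))
j(-156) + C(Z(5)) = 183 + 2*(-29 + 5*(-6))/(3*(7 - 6)) = 183 + (⅔)*(-29 - 30)/1 = 183 + (⅔)*1*(-59) = 183 - 118/3 = 431/3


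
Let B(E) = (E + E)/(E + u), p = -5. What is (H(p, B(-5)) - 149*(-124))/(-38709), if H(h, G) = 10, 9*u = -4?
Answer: -2054/4301 ≈ -0.47756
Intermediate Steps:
u = -4/9 (u = (⅑)*(-4) = -4/9 ≈ -0.44444)
B(E) = 2*E/(-4/9 + E) (B(E) = (E + E)/(E - 4/9) = (2*E)/(-4/9 + E) = 2*E/(-4/9 + E))
(H(p, B(-5)) - 149*(-124))/(-38709) = (10 - 149*(-124))/(-38709) = (10 + 18476)*(-1/38709) = 18486*(-1/38709) = -2054/4301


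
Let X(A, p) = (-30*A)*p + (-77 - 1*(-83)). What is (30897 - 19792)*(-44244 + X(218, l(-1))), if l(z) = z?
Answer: -418636290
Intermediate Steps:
X(A, p) = 6 - 30*A*p (X(A, p) = -30*A*p + (-77 + 83) = -30*A*p + 6 = 6 - 30*A*p)
(30897 - 19792)*(-44244 + X(218, l(-1))) = (30897 - 19792)*(-44244 + (6 - 30*218*(-1))) = 11105*(-44244 + (6 + 6540)) = 11105*(-44244 + 6546) = 11105*(-37698) = -418636290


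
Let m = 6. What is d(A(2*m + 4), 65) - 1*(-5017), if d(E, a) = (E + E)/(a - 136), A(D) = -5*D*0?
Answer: 5017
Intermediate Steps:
A(D) = 0
d(E, a) = 2*E/(-136 + a) (d(E, a) = (2*E)/(-136 + a) = 2*E/(-136 + a))
d(A(2*m + 4), 65) - 1*(-5017) = 2*0/(-136 + 65) - 1*(-5017) = 2*0/(-71) + 5017 = 2*0*(-1/71) + 5017 = 0 + 5017 = 5017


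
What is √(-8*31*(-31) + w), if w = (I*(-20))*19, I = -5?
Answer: 2*√2397 ≈ 97.918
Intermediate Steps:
w = 1900 (w = -5*(-20)*19 = 100*19 = 1900)
√(-8*31*(-31) + w) = √(-8*31*(-31) + 1900) = √(-248*(-31) + 1900) = √(7688 + 1900) = √9588 = 2*√2397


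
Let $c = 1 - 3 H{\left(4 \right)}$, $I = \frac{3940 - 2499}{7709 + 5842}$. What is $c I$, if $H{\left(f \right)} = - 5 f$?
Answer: $\frac{87901}{13551} \approx 6.4867$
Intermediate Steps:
$I = \frac{1441}{13551} \approx 0.10634$
$c = 61$ ($c = 1 - 3 \left(\left(-5\right) 4\right) = 1 - -60 = 1 + 60 = 61$)
$c I = 61 \cdot \frac{1441}{13551} = \frac{87901}{13551}$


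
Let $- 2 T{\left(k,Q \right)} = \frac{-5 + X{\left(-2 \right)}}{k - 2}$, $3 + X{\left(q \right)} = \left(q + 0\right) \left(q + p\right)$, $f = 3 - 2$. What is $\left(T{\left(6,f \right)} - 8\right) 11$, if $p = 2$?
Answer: $-77$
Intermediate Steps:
$f = 1$
$X{\left(q \right)} = -3 + q \left(2 + q\right)$ ($X{\left(q \right)} = -3 + \left(q + 0\right) \left(q + 2\right) = -3 + q \left(2 + q\right)$)
$T{\left(k,Q \right)} = \frac{4}{-2 + k}$ ($T{\left(k,Q \right)} = - \frac{\left(-5 + \left(-3 + \left(-2\right)^{2} + 2 \left(-2\right)\right)\right) \frac{1}{k - 2}}{2} = - \frac{\left(-5 - 3\right) \frac{1}{-2 + k}}{2} = - \frac{\left(-8\right) \frac{1}{-2 + k}}{2} = \frac{4}{-2 + k}$)
$\left(T{\left(6,f \right)} - 8\right) 11 = \left(\frac{4}{-2 + 6} - 8\right) 11 = \left(\frac{4}{4} - 8\right) 11 = \left(4 \cdot \frac{1}{4} - 8\right) 11 = \left(1 - 8\right) 11 = \left(-7\right) 11 = -77$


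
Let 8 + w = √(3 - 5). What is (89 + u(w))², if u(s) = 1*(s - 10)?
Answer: (71 + I*√2)² ≈ 5039.0 + 200.82*I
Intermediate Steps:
w = -8 + I*√2 (w = -8 + √(3 - 5) = -8 + √(-2) = -8 + I*√2 ≈ -8.0 + 1.4142*I)
u(s) = -10 + s (u(s) = 1*(-10 + s) = -10 + s)
(89 + u(w))² = (89 + (-10 + (-8 + I*√2)))² = (89 + (-18 + I*√2))² = (71 + I*√2)²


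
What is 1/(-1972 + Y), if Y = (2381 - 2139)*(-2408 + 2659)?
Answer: 1/58770 ≈ 1.7015e-5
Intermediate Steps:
Y = 60742 (Y = 242*251 = 60742)
1/(-1972 + Y) = 1/(-1972 + 60742) = 1/58770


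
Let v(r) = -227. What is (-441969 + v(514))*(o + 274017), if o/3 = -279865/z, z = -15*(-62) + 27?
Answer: -38529226421368/319 ≈ -1.2078e+11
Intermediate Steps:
z = 957 (z = 930 + 27 = 957)
o = -279865/319 (o = 3*(-279865/957) = -279865/319 ≈ -877.32)
(-441969 + v(514))*(o + 274017) = (-441969 - 227)*(-279865/319 + 274017) = -442196*87131558/319 = -38529226421368/319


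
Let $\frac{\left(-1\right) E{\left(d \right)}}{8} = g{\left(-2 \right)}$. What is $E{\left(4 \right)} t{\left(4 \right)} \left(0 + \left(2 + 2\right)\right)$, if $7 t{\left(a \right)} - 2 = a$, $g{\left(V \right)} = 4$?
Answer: $- \frac{768}{7} \approx -109.71$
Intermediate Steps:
$t{\left(a \right)} = \frac{2}{7} + \frac{a}{7}$
$E{\left(d \right)} = -32$ ($E{\left(d \right)} = \left(-8\right) 4 = -32$)
$E{\left(4 \right)} t{\left(4 \right)} \left(0 + \left(2 + 2\right)\right) = - 32 \left(\frac{2}{7} + \frac{1}{7} \cdot 4\right) \left(0 + \left(2 + 2\right)\right) = - 32 \left(\frac{2}{7} + \frac{4}{7}\right) \left(0 + 4\right) = - 32 \cdot \frac{6}{7} \cdot 4 = \left(-32\right) \frac{24}{7} = - \frac{768}{7}$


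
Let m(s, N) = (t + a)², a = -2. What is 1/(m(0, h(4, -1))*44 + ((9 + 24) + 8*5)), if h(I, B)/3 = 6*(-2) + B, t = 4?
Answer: 1/249 ≈ 0.0040161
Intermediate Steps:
h(I, B) = -36 + 3*B (h(I, B) = 3*(6*(-2) + B) = 3*(-12 + B) = -36 + 3*B)
m(s, N) = 4 (m(s, N) = (4 - 2)² = 2² = 4)
1/(m(0, h(4, -1))*44 + ((9 + 24) + 8*5)) = 1/(4*44 + ((9 + 24) + 8*5)) = 1/(176 + (33 + 40)) = 1/(176 + 73) = 1/249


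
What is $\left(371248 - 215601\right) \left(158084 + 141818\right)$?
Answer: $46678846594$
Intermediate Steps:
$\left(371248 - 215601\right) \left(158084 + 141818\right) = 155647 \cdot 299902 = 46678846594$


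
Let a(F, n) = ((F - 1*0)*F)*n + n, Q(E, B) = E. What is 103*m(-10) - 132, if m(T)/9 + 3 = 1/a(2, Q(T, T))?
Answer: -146577/50 ≈ -2931.5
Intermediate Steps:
a(F, n) = n + n*F**2 (a(F, n) = ((F + 0)*F)*n + n = (F*F)*n + n = F**2*n + n = n*F**2 + n = n + n*F**2)
m(T) = -27 + 9/(5*T) (m(T) = -27 + 9/((T*(1 + 2**2))) = -27 + 9/((T*(1 + 4))) = -27 + 9/((T*5)) = -27 + 9/((5*T)) = -27 + 9*(1/(5*T)) = -27 + 9/(5*T))
103*m(-10) - 132 = 103*(-27 + (9/5)/(-10)) - 132 = 103*(-27 + (9/5)*(-1/10)) - 132 = 103*(-27 - 9/50) - 132 = 103*(-1359/50) - 132 = -139977/50 - 132 = -146577/50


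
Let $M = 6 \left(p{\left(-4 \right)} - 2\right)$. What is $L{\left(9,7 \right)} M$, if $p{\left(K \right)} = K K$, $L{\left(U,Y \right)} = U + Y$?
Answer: $1344$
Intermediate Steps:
$p{\left(K \right)} = K^{2}$
$M = 84$ ($M = 6 \left(\left(-4\right)^{2} - 2\right) = 6 \left(16 - 2\right) = 6 \cdot 14 = 84$)
$L{\left(9,7 \right)} M = \left(9 + 7\right) 84 = 16 \cdot 84 = 1344$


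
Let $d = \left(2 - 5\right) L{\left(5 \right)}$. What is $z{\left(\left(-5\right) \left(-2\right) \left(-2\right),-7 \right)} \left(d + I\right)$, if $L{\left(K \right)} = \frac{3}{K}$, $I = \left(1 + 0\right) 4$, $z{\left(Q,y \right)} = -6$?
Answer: $- \frac{66}{5} \approx -13.2$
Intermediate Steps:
$I = 4$ ($I = 1 \cdot 4 = 4$)
$d = - \frac{9}{5}$ ($d = \left(2 - 5\right) \frac{3}{5} = - 3 \cdot 3 \cdot \frac{1}{5} = \left(-3\right) \frac{3}{5} = - \frac{9}{5} \approx -1.8$)
$z{\left(\left(-5\right) \left(-2\right) \left(-2\right),-7 \right)} \left(d + I\right) = - 6 \left(- \frac{9}{5} + 4\right) = \left(-6\right) \frac{11}{5} = - \frac{66}{5}$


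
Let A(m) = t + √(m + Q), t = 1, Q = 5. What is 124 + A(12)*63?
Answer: 187 + 63*√17 ≈ 446.76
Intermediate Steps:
A(m) = 1 + √(5 + m) (A(m) = 1 + √(m + 5) = 1 + √(5 + m))
124 + A(12)*63 = 124 + (1 + √(5 + 12))*63 = 124 + (1 + √17)*63 = 124 + (63 + 63*√17) = 187 + 63*√17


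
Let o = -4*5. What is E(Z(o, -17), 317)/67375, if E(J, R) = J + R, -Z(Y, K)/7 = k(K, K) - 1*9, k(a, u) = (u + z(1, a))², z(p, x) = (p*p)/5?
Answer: -39892/1684375 ≈ -0.023684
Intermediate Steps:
z(p, x) = p²/5 (z(p, x) = p²*(⅕) = p²/5)
k(a, u) = (⅕ + u)² (k(a, u) = (u + (⅕)*1²)² = (u + (⅕)*1)² = (u + ⅕)² = (⅕ + u)²)
o = -20
Z(Y, K) = 63 - 7*(1 + 5*K)²/25 (Z(Y, K) = -7*((1 + 5*K)²/25 - 1*9) = -7*((1 + 5*K)²/25 - 9) = -7*(-9 + (1 + 5*K)²/25) = 63 - 7*(1 + 5*K)²/25)
E(Z(o, -17), 317)/67375 = ((63 - 7*(1 + 5*(-17))²/25) + 317)/67375 = ((63 - 7*(1 - 85)²/25) + 317)*(1/67375) = ((63 - 7/25*(-84)²) + 317)*(1/67375) = ((63 - 7/25*7056) + 317)*(1/67375) = ((63 - 49392/25) + 317)*(1/67375) = (-47817/25 + 317)*(1/67375) = -39892/25*1/67375 = -39892/1684375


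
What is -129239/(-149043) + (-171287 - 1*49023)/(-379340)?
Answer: 8186118559/5653797162 ≈ 1.4479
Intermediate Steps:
-129239/(-149043) + (-171287 - 1*49023)/(-379340) = -129239*(-1/149043) + (-171287 - 49023)*(-1/379340) = 129239/149043 - 220310*(-1/379340) = 129239/149043 + 22031/37934 = 8186118559/5653797162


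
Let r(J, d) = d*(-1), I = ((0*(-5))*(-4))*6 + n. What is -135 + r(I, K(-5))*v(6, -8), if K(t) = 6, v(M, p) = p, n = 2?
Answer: -87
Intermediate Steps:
I = 2 (I = ((0*(-5))*(-4))*6 + 2 = (0*(-4))*6 + 2 = 0*6 + 2 = 0 + 2 = 2)
r(J, d) = -d
-135 + r(I, K(-5))*v(6, -8) = -135 - 1*6*(-8) = -135 - 6*(-8) = -135 + 48 = -87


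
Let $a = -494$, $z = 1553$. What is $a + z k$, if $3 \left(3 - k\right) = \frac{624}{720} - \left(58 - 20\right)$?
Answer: $\frac{1052446}{45} \approx 23388.0$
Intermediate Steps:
$k = \frac{692}{45}$ ($k = 3 - \frac{\frac{624}{720} - \left(58 - 20\right)}{3} = 3 - \frac{624 \cdot \frac{1}{720} - 38}{3} = 3 - \frac{\frac{13}{15} - 38}{3} = 3 - - \frac{557}{45} = 3 + \frac{557}{45} = \frac{692}{45} \approx 15.378$)
$a + z k = -494 + 1553 \cdot \frac{692}{45} = -494 + \frac{1074676}{45} = \frac{1052446}{45}$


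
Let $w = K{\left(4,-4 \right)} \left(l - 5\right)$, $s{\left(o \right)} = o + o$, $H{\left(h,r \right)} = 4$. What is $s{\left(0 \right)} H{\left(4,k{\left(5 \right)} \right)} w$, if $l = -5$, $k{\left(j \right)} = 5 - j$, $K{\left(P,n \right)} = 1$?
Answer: $0$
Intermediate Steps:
$s{\left(o \right)} = 2 o$
$w = -10$ ($w = 1 \left(-5 - 5\right) = 1 \left(-10\right) = -10$)
$s{\left(0 \right)} H{\left(4,k{\left(5 \right)} \right)} w = 2 \cdot 0 \cdot 4 \left(-10\right) = 0 \cdot 4 \left(-10\right) = 0 \left(-10\right) = 0$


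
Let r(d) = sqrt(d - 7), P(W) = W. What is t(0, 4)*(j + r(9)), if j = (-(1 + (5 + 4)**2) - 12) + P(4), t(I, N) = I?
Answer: 0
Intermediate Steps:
r(d) = sqrt(-7 + d)
j = -90 (j = (-(1 + (5 + 4)**2) - 12) + 4 = (-(1 + 9**2) - 12) + 4 = (-(1 + 81) - 12) + 4 = (-1*82 - 12) + 4 = (-82 - 12) + 4 = -94 + 4 = -90)
t(0, 4)*(j + r(9)) = 0*(-90 + sqrt(-7 + 9)) = 0*(-90 + sqrt(2)) = 0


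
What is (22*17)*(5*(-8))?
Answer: -14960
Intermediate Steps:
(22*17)*(5*(-8)) = 374*(-40) = -14960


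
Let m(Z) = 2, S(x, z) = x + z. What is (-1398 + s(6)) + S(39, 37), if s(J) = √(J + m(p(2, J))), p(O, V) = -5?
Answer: -1322 + 2*√2 ≈ -1319.2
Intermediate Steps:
s(J) = √(2 + J) (s(J) = √(J + 2) = √(2 + J))
(-1398 + s(6)) + S(39, 37) = (-1398 + √(2 + 6)) + (39 + 37) = (-1398 + √8) + 76 = (-1398 + 2*√2) + 76 = -1322 + 2*√2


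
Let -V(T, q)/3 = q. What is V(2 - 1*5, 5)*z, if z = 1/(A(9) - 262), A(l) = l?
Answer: 15/253 ≈ 0.059289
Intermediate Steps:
V(T, q) = -3*q
z = -1/253 (z = 1/(9 - 262) = 1/(-253) = -1/253 ≈ -0.0039526)
V(2 - 1*5, 5)*z = -3*5*(-1/253) = -15*(-1/253) = 15/253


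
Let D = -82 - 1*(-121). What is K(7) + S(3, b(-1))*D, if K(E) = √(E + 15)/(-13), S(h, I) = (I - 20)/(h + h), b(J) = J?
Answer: -273/2 - √22/13 ≈ -136.86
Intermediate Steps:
S(h, I) = (-20 + I)/(2*h) (S(h, I) = (-20 + I)/((2*h)) = (-20 + I)*(1/(2*h)) = (-20 + I)/(2*h))
K(E) = -√(15 + E)/13 (K(E) = √(15 + E)*(-1/13) = -√(15 + E)/13)
D = 39 (D = -82 + 121 = 39)
K(7) + S(3, b(-1))*D = -√(15 + 7)/13 + ((½)*(-20 - 1)/3)*39 = -√22/13 + ((½)*(⅓)*(-21))*39 = -√22/13 - 7/2*39 = -√22/13 - 273/2 = -273/2 - √22/13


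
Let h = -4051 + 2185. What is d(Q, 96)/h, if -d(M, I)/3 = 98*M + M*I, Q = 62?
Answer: 6014/311 ≈ 19.338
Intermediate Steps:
d(M, I) = -294*M - 3*I*M (d(M, I) = -3*(98*M + M*I) = -3*(98*M + I*M) = -294*M - 3*I*M)
h = -1866
d(Q, 96)/h = -3*62*(98 + 96)/(-1866) = -3*62*194*(-1/1866) = -36084*(-1/1866) = 6014/311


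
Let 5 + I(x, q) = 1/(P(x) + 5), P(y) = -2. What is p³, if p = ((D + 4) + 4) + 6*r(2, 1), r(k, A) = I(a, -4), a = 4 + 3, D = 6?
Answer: -2744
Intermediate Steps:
a = 7
I(x, q) = -14/3 (I(x, q) = -5 + 1/(-2 + 5) = -5 + 1/3 = -5 + ⅓ = -14/3)
r(k, A) = -14/3
p = -14 (p = ((6 + 4) + 4) + 6*(-14/3) = (10 + 4) - 28 = 14 - 28 = -14)
p³ = (-14)³ = -2744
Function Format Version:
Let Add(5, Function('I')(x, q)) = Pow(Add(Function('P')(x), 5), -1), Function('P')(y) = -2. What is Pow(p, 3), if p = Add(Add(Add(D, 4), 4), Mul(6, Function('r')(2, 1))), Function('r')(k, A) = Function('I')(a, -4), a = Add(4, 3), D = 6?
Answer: -2744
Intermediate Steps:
a = 7
Function('I')(x, q) = Rational(-14, 3) (Function('I')(x, q) = Add(-5, Pow(Add(-2, 5), -1)) = Add(-5, Pow(3, -1)) = Add(-5, Rational(1, 3)) = Rational(-14, 3))
Function('r')(k, A) = Rational(-14, 3)
p = -14 (p = Add(Add(Add(6, 4), 4), Mul(6, Rational(-14, 3))) = Add(Add(10, 4), -28) = Add(14, -28) = -14)
Pow(p, 3) = Pow(-14, 3) = -2744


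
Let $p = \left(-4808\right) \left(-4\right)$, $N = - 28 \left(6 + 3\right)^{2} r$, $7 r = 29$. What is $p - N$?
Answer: $28628$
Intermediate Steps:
$r = \frac{29}{7}$ ($r = \frac{1}{7} \cdot 29 = \frac{29}{7} \approx 4.1429$)
$N = -9396$ ($N = - 28 \left(6 + 3\right)^{2} \cdot \frac{29}{7} = - 28 \cdot 9^{2} \cdot \frac{29}{7} = \left(-28\right) 81 \cdot \frac{29}{7} = \left(-2268\right) \frac{29}{7} = -9396$)
$p = 19232$
$p - N = 19232 - -9396 = 19232 + 9396 = 28628$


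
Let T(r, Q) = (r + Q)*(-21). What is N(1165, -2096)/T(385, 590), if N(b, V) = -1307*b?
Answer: 304531/4095 ≈ 74.367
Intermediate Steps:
T(r, Q) = -21*Q - 21*r (T(r, Q) = (Q + r)*(-21) = -21*Q - 21*r)
N(1165, -2096)/T(385, 590) = (-1307*1165)/(-21*590 - 21*385) = -1522655/(-12390 - 8085) = -1522655/(-20475) = -1522655*(-1/20475) = 304531/4095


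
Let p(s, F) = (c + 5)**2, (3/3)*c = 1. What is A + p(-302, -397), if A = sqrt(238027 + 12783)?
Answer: 36 + sqrt(250810) ≈ 536.81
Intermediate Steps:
c = 1
p(s, F) = 36 (p(s, F) = (1 + 5)**2 = 6**2 = 36)
A = sqrt(250810) ≈ 500.81
A + p(-302, -397) = sqrt(250810) + 36 = 36 + sqrt(250810)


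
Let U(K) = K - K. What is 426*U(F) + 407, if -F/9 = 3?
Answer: 407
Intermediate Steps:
F = -27 (F = -9*3 = -27)
U(K) = 0
426*U(F) + 407 = 426*0 + 407 = 0 + 407 = 407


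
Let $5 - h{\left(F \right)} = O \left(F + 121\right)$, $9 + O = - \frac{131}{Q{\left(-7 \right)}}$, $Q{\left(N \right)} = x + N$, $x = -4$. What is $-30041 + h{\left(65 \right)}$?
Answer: $- \frac{336348}{11} \approx -30577.0$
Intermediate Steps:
$Q{\left(N \right)} = -4 + N$
$O = \frac{32}{11}$ ($O = -9 - \frac{131}{-4 - 7} = -9 - \frac{131}{-11} = -9 - - \frac{131}{11} = -9 + \frac{131}{11} = \frac{32}{11} \approx 2.9091$)
$h{\left(F \right)} = -347 - \frac{32 F}{11}$ ($h{\left(F \right)} = 5 - \frac{32 \left(F + 121\right)}{11} = 5 - \frac{32 \left(121 + F\right)}{11} = 5 - \left(352 + \frac{32 F}{11}\right) = -347 - \frac{32 F}{11}$)
$-30041 + h{\left(65 \right)} = -30041 - \frac{5897}{11} = - \frac{336348}{11}$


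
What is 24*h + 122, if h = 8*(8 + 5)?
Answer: 2618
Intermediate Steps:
h = 104 (h = 8*13 = 104)
24*h + 122 = 24*104 + 122 = 2496 + 122 = 2618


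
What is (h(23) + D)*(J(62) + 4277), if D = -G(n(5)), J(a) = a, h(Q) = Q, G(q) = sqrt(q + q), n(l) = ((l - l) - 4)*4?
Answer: 99797 - 17356*I*sqrt(2) ≈ 99797.0 - 24545.0*I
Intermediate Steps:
n(l) = -16 (n(l) = (0 - 4)*4 = -4*4 = -16)
G(q) = sqrt(2)*sqrt(q) (G(q) = sqrt(2*q) = sqrt(2)*sqrt(q))
D = -4*I*sqrt(2) (D = -sqrt(2)*sqrt(-16) = -sqrt(2)*4*I = -4*I*sqrt(2) ≈ -5.6569*I)
(h(23) + D)*(J(62) + 4277) = (23 - 4*I*sqrt(2))*(62 + 4277) = (23 - 4*I*sqrt(2))*4339 = 99797 - 17356*I*sqrt(2)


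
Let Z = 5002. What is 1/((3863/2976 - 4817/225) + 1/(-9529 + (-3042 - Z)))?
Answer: -3922293600/78880833647 ≈ -0.049724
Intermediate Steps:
1/((3863/2976 - 4817/225) + 1/(-9529 + (-3042 - Z))) = 1/((3863/2976 - 4817/225) + 1/(-9529 + (-3042 - 1*5002))) = 1/((3863*(1/2976) - 4817*1/225) + 1/(-9529 + (-3042 - 5002))) = 1/((3863/2976 - 4817/225) + 1/(-9529 - 8044)) = 1/(-4488739/223200 + 1/(-17573)) = 1/(-4488739/223200 - 1/17573) = 1/(-78880833647/3922293600) = -3922293600/78880833647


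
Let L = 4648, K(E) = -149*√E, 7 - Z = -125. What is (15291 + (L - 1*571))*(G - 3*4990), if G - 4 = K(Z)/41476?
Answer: -289861488 - 1442916*√33/10369 ≈ -2.8986e+8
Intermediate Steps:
Z = 132 (Z = 7 - 1*(-125) = 7 + 125 = 132)
G = 4 - 149*√33/20738 (G = 4 - 298*√33/41476 = 4 - 298*√33*(1/41476) = 4 - 149*√33/20738 ≈ 3.9587)
(15291 + (L - 1*571))*(G - 3*4990) = (15291 + (4648 - 1*571))*((4 - 149*√33/20738) - 3*4990) = (15291 + (4648 - 571))*((4 - 149*√33/20738) - 14970) = (15291 + 4077)*(-14966 - 149*√33/20738) = 19368*(-14966 - 149*√33/20738) = -289861488 - 1442916*√33/10369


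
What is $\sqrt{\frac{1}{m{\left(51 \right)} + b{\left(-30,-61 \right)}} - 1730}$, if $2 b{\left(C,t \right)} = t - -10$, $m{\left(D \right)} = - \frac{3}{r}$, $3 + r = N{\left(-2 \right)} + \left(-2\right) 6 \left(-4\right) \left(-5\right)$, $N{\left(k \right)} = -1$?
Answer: $\frac{i \sqrt{7434547774}}{2073} \approx 41.594 i$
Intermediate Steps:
$r = -244$ ($r = -3 + \left(-1 + \left(-2\right) 6 \left(-4\right) \left(-5\right)\right) = -3 + \left(-1 + \left(-12\right) \left(-4\right) \left(-5\right)\right) = -3 + \left(-1 + 48 \left(-5\right)\right) = -3 - 241 = -244$)
$m{\left(D \right)} = \frac{3}{244}$ ($m{\left(D \right)} = - \frac{3}{-244} = \left(-3\right) \left(- \frac{1}{244}\right) = \frac{3}{244}$)
$b{\left(C,t \right)} = 5 + \frac{t}{2}$ ($b{\left(C,t \right)} = \frac{t - -10}{2} = \frac{t + 10}{2} = \frac{10 + t}{2} = 5 + \frac{t}{2}$)
$\sqrt{\frac{1}{m{\left(51 \right)} + b{\left(-30,-61 \right)}} - 1730} = \sqrt{\frac{1}{\frac{3}{244} + \left(5 + \frac{1}{2} \left(-61\right)\right)} - 1730} = \sqrt{\frac{1}{\frac{3}{244} + \left(5 - \frac{61}{2}\right)} - 1730} = \sqrt{\frac{1}{\frac{3}{244} - \frac{51}{2}} - 1730} = \sqrt{\frac{1}{- \frac{6219}{244}} - 1730} = \sqrt{- \frac{244}{6219} - 1730} = \sqrt{- \frac{10759114}{6219}} = \frac{i \sqrt{7434547774}}{2073}$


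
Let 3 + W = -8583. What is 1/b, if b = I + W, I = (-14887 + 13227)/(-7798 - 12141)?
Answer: -19939/171194594 ≈ -0.00011647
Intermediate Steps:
I = 1660/19939 (I = -1660/(-19939) = -1660*(-1/19939) = 1660/19939 ≈ 0.083254)
W = -8586 (W = -3 - 8583 = -8586)
b = -171194594/19939 (b = 1660/19939 - 8586 = -171194594/19939 ≈ -8585.9)
1/b = 1/(-171194594/19939) = -19939/171194594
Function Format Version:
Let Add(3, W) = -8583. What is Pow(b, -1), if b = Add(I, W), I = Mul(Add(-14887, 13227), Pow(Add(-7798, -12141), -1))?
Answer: Rational(-19939, 171194594) ≈ -0.00011647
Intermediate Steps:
I = Rational(1660, 19939) (I = Mul(-1660, Pow(-19939, -1)) = Mul(-1660, Rational(-1, 19939)) = Rational(1660, 19939) ≈ 0.083254)
W = -8586 (W = Add(-3, -8583) = -8586)
b = Rational(-171194594, 19939) (b = Add(Rational(1660, 19939), -8586) = Rational(-171194594, 19939) ≈ -8585.9)
Pow(b, -1) = Pow(Rational(-171194594, 19939), -1) = Rational(-19939, 171194594)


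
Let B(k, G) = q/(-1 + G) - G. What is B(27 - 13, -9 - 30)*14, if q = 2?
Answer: 5453/10 ≈ 545.30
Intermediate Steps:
B(k, G) = -G + 2/(-1 + G) (B(k, G) = 2/(-1 + G) - G = -G + 2/(-1 + G))
B(27 - 13, -9 - 30)*14 = ((2 + (-9 - 30) - (-9 - 30)**2)/(-1 + (-9 - 30)))*14 = ((2 - 39 - 1*(-39)**2)/(-1 - 39))*14 = ((2 - 39 - 1*1521)/(-40))*14 = -(2 - 39 - 1521)/40*14 = -1/40*(-1558)*14 = (779/20)*14 = 5453/10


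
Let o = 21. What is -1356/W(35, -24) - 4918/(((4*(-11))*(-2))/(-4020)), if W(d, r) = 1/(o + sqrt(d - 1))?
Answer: 2158059/11 - 1356*sqrt(34) ≈ 1.8828e+5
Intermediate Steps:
W(d, r) = 1/(21 + sqrt(-1 + d)) (W(d, r) = 1/(21 + sqrt(d - 1)) = 1/(21 + sqrt(-1 + d)))
-1356/W(35, -24) - 4918/(((4*(-11))*(-2))/(-4020)) = -(28476 + 1356*sqrt(-1 + 35)) - 4918/(((4*(-11))*(-2))/(-4020)) = -(28476 + 1356*sqrt(34)) - 4918/(-44*(-2)*(-1/4020)) = -1356*(21 + sqrt(34)) - 4918/(88*(-1/4020)) = (-28476 - 1356*sqrt(34)) - 4918/(-22/1005) = (-28476 - 1356*sqrt(34)) - 4918*(-1005/22) = (-28476 - 1356*sqrt(34)) + 2471295/11 = 2158059/11 - 1356*sqrt(34)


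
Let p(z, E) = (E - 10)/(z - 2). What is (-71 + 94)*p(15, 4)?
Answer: -138/13 ≈ -10.615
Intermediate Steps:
p(z, E) = (-10 + E)/(-2 + z)
(-71 + 94)*p(15, 4) = (-71 + 94)*((-10 + 4)/(-2 + 15)) = 23*(-6/13) = -138/13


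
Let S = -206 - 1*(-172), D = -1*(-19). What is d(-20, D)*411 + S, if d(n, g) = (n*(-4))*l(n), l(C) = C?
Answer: -657634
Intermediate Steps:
D = 19
d(n, g) = -4*n² (d(n, g) = (n*(-4))*n = (-4*n)*n = -4*n²)
S = -34 (S = -206 + 172 = -34)
d(-20, D)*411 + S = -4*(-20)²*411 - 34 = -4*400*411 - 34 = -1600*411 - 34 = -657600 - 34 = -657634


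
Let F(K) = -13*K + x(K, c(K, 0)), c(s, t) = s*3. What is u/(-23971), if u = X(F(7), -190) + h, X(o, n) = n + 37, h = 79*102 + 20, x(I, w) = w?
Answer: -7925/23971 ≈ -0.33061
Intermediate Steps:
c(s, t) = 3*s
F(K) = -10*K (F(K) = -13*K + 3*K = -10*K)
h = 8078 (h = 8058 + 20 = 8078)
X(o, n) = 37 + n
u = 7925 (u = (37 - 190) + 8078 = -153 + 8078 = 7925)
u/(-23971) = 7925/(-23971) = 7925*(-1/23971) = -7925/23971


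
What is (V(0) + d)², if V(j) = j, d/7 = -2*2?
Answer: 784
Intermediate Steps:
d = -28 (d = 7*(-2*2) = 7*(-4) = -28)
(V(0) + d)² = (0 - 28)² = (-28)² = 784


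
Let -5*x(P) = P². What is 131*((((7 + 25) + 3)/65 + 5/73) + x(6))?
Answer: -4098204/4745 ≈ -863.69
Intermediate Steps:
x(P) = -P²/5
131*((((7 + 25) + 3)/65 + 5/73) + x(6)) = 131*((((7 + 25) + 3)/65 + 5/73) - ⅕*6²) = 131*(((32 + 3)*(1/65) + 5*(1/73)) - ⅕*36) = 131*((35*(1/65) + 5/73) - 36/5) = 131*((7/13 + 5/73) - 36/5) = 131*(576/949 - 36/5) = 131*(-31284/4745) = -4098204/4745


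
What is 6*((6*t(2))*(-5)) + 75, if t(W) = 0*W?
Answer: 75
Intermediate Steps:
t(W) = 0
6*((6*t(2))*(-5)) + 75 = 6*((6*0)*(-5)) + 75 = 6*(0*(-5)) + 75 = 6*0 + 75 = 0 + 75 = 75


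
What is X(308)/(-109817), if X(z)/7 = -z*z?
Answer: 664048/109817 ≈ 6.0469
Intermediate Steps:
X(z) = -7*z² (X(z) = 7*(-z*z) = 7*(-z²) = -7*z²)
X(308)/(-109817) = -7*308²/(-109817) = -7*94864*(-1/109817) = -664048*(-1/109817) = 664048/109817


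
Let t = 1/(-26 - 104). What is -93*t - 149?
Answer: -19277/130 ≈ -148.28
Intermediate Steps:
t = -1/130 (t = 1/(-130) = -1/130 ≈ -0.0076923)
-93*t - 149 = -93*(-1/130) - 149 = 93/130 - 149 = -19277/130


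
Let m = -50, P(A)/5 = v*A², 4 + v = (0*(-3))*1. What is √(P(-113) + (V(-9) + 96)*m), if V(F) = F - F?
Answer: 2*I*√65045 ≈ 510.08*I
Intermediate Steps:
V(F) = 0
v = -4 (v = -4 + (0*(-3))*1 = -4 + 0*1 = -4 + 0 = -4)
P(A) = -20*A² (P(A) = 5*(-4*A²) = -20*A²)
√(P(-113) + (V(-9) + 96)*m) = √(-20*(-113)² + (0 + 96)*(-50)) = √(-20*12769 + 96*(-50)) = √(-255380 - 4800) = √(-260180) = 2*I*√65045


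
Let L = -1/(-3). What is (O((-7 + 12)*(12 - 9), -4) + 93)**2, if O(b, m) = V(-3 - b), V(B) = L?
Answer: 78400/9 ≈ 8711.1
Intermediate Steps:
L = 1/3 (L = -1*(-1/3) = 1/3 ≈ 0.33333)
V(B) = 1/3
O(b, m) = 1/3
(O((-7 + 12)*(12 - 9), -4) + 93)**2 = (1/3 + 93)**2 = (280/3)**2 = 78400/9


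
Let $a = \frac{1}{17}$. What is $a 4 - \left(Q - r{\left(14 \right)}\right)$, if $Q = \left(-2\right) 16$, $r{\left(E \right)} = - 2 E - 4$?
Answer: $\frac{4}{17} \approx 0.23529$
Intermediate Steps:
$a = \frac{1}{17} \approx 0.058824$
$r{\left(E \right)} = -4 - 2 E$
$Q = -32$
$a 4 - \left(Q - r{\left(14 \right)}\right) = \frac{1}{17} \cdot 4 - \left(-32 - \left(-4 - 28\right)\right) = \frac{4}{17} - \left(-32 - \left(-4 - 28\right)\right) = \frac{4}{17} - \left(-32 - -32\right) = \frac{4}{17} - \left(-32 + 32\right) = \frac{4}{17} - 0 = \frac{4}{17} + 0 = \frac{4}{17}$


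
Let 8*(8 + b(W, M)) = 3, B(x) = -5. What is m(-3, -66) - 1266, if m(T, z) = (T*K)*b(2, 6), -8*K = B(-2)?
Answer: -80109/64 ≈ -1251.7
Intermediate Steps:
b(W, M) = -61/8 (b(W, M) = -8 + (⅛)*3 = -8 + 3/8 = -61/8)
K = 5/8 (K = -⅛*(-5) = 5/8 ≈ 0.62500)
m(T, z) = -305*T/64 (m(T, z) = (T*(5/8))*(-61/8) = (5*T/8)*(-61/8) = -305*T/64)
m(-3, -66) - 1266 = -305/64*(-3) - 1266 = 915/64 - 1266 = -80109/64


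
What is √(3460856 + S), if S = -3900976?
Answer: 2*I*√110030 ≈ 663.42*I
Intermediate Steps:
√(3460856 + S) = √(3460856 - 3900976) = √(-440120) = 2*I*√110030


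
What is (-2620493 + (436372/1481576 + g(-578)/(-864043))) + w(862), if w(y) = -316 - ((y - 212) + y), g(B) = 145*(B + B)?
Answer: -839237866513523103/320036342942 ≈ -2.6223e+6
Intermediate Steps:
g(B) = 290*B (g(B) = 145*(2*B) = 290*B)
w(y) = -104 - 2*y (w(y) = -316 - ((-212 + y) + y) = -316 - (-212 + 2*y) = -316 + (212 - 2*y) = -104 - 2*y)
(-2620493 + (436372/1481576 + g(-578)/(-864043))) + w(862) = (-2620493 + (436372/1481576 + (290*(-578))/(-864043))) + (-104 - 2*862) = (-2620493 + (436372*(1/1481576) - 167620*(-1/864043))) + (-104 - 1724) = (-2620493 + (109093/370394 + 167620/864043)) - 1828 = (-2620493 + 156346485279/320036342942) - 1828 = -838652840078625127/320036342942 - 1828 = -839237866513523103/320036342942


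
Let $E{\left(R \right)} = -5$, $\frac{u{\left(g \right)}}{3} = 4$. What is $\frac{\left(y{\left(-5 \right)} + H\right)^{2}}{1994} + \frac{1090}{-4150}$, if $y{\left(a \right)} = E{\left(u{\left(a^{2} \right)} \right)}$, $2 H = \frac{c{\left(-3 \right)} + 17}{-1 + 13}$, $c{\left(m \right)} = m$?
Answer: $- \frac{30132089}{119161440} \approx -0.25287$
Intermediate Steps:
$u{\left(g \right)} = 12$ ($u{\left(g \right)} = 3 \cdot 4 = 12$)
$H = \frac{7}{12}$ ($H = \frac{\left(-3 + 17\right) \frac{1}{-1 + 13}}{2} = \frac{14 \cdot \frac{1}{12}}{2} = \frac{1}{2} \cdot \frac{7}{6} = \frac{7}{12} \approx 0.58333$)
$y{\left(a \right)} = -5$
$\frac{\left(y{\left(-5 \right)} + H\right)^{2}}{1994} + \frac{1090}{-4150} = \frac{\left(-5 + \frac{7}{12}\right)^{2}}{1994} + \frac{1090}{-4150} = \left(- \frac{53}{12}\right)^{2} \cdot \frac{1}{1994} + 1090 \left(- \frac{1}{4150}\right) = \frac{2809}{144} \cdot \frac{1}{1994} - \frac{109}{415} = \frac{2809}{287136} - \frac{109}{415} = - \frac{30132089}{119161440}$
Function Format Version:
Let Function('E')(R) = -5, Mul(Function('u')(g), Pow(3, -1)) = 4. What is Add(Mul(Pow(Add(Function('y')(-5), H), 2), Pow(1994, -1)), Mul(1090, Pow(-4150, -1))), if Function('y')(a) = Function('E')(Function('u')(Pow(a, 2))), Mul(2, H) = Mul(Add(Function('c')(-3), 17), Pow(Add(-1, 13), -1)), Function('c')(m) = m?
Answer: Rational(-30132089, 119161440) ≈ -0.25287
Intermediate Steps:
Function('u')(g) = 12 (Function('u')(g) = Mul(3, 4) = 12)
H = Rational(7, 12) (H = Mul(Rational(1, 2), Mul(Add(-3, 17), Pow(Add(-1, 13), -1))) = Mul(Rational(1, 2), Mul(14, Pow(12, -1))) = Mul(Rational(1, 2), Mul(14, Rational(1, 12))) = Mul(Rational(1, 2), Rational(7, 6)) = Rational(7, 12) ≈ 0.58333)
Function('y')(a) = -5
Add(Mul(Pow(Add(Function('y')(-5), H), 2), Pow(1994, -1)), Mul(1090, Pow(-4150, -1))) = Add(Mul(Pow(Add(-5, Rational(7, 12)), 2), Pow(1994, -1)), Mul(1090, Pow(-4150, -1))) = Add(Mul(Pow(Rational(-53, 12), 2), Rational(1, 1994)), Mul(1090, Rational(-1, 4150))) = Add(Mul(Rational(2809, 144), Rational(1, 1994)), Rational(-109, 415)) = Add(Rational(2809, 287136), Rational(-109, 415)) = Rational(-30132089, 119161440)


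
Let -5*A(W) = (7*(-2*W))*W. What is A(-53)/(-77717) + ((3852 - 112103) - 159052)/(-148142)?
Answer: 98044103963/57565759070 ≈ 1.7032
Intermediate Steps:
A(W) = 14*W²/5 (A(W) = -7*(-2*W)*W/5 = -(-14*W)*W/5 = -(-14)*W²/5 = 14*W²/5)
A(-53)/(-77717) + ((3852 - 112103) - 159052)/(-148142) = ((14/5)*(-53)²)/(-77717) + ((3852 - 112103) - 159052)/(-148142) = ((14/5)*2809)*(-1/77717) + (-108251 - 159052)*(-1/148142) = (39326/5)*(-1/77717) - 267303*(-1/148142) = -39326/388585 + 267303/148142 = 98044103963/57565759070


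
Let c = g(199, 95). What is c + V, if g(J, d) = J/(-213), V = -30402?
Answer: -6475825/213 ≈ -30403.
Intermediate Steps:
g(J, d) = -J/213 (g(J, d) = J*(-1/213) = -J/213)
c = -199/213 (c = -1/213*199 = -199/213 ≈ -0.93427)
c + V = -199/213 - 30402 = -6475825/213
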